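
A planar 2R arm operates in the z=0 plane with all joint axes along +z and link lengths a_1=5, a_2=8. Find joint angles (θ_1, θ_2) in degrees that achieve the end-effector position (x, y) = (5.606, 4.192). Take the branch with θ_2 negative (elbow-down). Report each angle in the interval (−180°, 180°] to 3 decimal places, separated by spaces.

118.575 -120.000

cos θ_2 = (49.0001−5²−8²)/(2·5·8) = -0.5000; θ_2 = -119.9999° (elbow-down)
β = atan2(4.1920,5.6060) = 36.7880°; ψ = atan2(-6.9282,1.0000) = -81.7867°
θ_1 = β − ψ = 118.5748°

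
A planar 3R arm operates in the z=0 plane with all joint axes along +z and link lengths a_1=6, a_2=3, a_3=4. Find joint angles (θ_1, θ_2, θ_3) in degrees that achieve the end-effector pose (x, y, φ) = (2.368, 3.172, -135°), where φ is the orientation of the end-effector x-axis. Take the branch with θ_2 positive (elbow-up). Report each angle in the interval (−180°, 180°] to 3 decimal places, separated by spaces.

30.005 59.985 135.010

wrist centre = target − a_3·(cos φ, sin φ) = (5.1964, 6.0004)
cos θ_2 = (63.0080−6²−3²)/(2·6·3) = 0.5002; θ_2 = 59.9853° (elbow-up)
β = atan2(6.0004,5.1964) = 49.1071°; ψ = atan2(2.5977,7.5007) = 19.1024°
θ_1 = β − ψ = 30.0047°
θ_3 = φ − θ_1 − θ_2 = 135.0100° (wrapped to (-180°,180°])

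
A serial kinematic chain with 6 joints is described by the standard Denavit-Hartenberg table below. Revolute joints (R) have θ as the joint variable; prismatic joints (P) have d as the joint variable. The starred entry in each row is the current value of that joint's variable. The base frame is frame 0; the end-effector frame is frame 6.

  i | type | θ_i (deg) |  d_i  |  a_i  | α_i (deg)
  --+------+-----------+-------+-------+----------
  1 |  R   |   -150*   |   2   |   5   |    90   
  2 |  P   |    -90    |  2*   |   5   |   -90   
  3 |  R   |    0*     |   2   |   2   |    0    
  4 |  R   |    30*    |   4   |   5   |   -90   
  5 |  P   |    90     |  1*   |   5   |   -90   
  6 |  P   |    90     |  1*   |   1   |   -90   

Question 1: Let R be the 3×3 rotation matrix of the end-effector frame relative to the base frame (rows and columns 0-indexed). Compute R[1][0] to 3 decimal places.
0.750

End-effector x-axis (col 0 of R) = (-0.4330,0.7500,-0.5000)
R[1][0] = 0.7500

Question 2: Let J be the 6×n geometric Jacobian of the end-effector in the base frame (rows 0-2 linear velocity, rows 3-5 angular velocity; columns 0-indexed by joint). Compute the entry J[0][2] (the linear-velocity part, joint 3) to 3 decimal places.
axis z_2 = (-0.8660,-0.5000,0.0000); lever o_n−o_2 = (0.1340,-2.2321,-5.4641)
cross product → J_v[:, 2] = (2.7321,-4.7321,2.0000)
J_ω[:, 2] = z_2
entry J[0][2] = 2.7321

2.732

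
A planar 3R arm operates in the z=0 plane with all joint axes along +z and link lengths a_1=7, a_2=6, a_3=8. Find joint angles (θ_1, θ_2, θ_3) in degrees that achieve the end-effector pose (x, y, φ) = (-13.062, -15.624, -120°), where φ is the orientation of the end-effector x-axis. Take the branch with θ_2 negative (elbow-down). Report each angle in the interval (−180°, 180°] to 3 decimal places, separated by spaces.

wrist centre = target − a_3·(cos φ, sin φ) = (-9.0620, -8.6958)
cos θ_2 = (157.7367−7²−6²)/(2·7·6) = 0.8659; θ_2 = -30.0128° (elbow-down)
β = atan2(-8.6958,-9.0620) = -136.1814°; ψ = atan2(-3.0012,12.1955) = -13.8251°
θ_1 = β − ψ = -122.3563°
θ_3 = φ − θ_1 − θ_2 = 32.3691° (wrapped to (-180°,180°])

-122.356 -30.013 32.369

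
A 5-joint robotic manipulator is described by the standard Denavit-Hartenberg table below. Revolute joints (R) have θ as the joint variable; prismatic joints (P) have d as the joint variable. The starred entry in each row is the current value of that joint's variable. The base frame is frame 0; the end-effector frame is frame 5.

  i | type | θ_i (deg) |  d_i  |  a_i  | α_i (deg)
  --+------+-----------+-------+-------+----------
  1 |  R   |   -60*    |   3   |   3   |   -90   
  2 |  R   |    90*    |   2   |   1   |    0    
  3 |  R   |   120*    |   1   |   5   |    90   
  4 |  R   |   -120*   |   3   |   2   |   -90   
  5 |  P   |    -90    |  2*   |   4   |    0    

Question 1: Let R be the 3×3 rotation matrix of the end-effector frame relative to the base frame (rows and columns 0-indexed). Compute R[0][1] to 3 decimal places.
-0.533

End-effector y-axis (col 1 of R) = (-0.5335,-0.8080,-0.2500)
R[0][1] = -0.5335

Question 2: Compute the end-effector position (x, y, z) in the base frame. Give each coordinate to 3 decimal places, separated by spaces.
after link 1: o_1 = (1.5000, -2.5981, 3.0000)
after link 2: o_2 = (3.2321, -1.5981, 2.0000)
after link 3: o_3 = (1.9330, 2.6519, 4.5000)
after link 4: o_4 = (0.1160, 2.3349, 1.4019)
after link 5: o_5 = (-2.5000, 4.8660, -1.1962)

-2.500 4.866 -1.196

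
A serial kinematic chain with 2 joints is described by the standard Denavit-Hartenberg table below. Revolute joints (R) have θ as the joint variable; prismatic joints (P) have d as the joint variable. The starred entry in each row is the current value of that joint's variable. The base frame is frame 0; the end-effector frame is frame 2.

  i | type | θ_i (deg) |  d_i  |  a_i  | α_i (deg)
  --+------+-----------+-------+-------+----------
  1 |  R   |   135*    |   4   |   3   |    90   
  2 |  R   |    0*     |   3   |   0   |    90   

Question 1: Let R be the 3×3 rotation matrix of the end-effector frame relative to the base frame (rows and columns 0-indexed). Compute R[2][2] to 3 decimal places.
End-effector z-axis (col 2 of R) = (0.0000,0.0000,-1.0000)
R[2][2] = -1.0000

-1.000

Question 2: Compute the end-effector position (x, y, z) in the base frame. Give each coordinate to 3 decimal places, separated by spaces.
after link 1: o_1 = (-2.1213, 2.1213, 4.0000)
after link 2: o_2 = (0.0000, 4.2426, 4.0000)

0.000 4.243 4.000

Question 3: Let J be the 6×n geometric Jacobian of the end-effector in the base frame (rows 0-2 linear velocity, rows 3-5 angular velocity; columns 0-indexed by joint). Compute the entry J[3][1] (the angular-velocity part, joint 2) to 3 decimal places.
axis z_1 = (0.7071,0.7071,0.0000); lever o_n−o_1 = (2.1213,2.1213,0.0000)
cross product → J_v[:, 1] = (-0.0000,0.0000,0.0000)
J_ω[:, 1] = z_1
entry J[3][1] = 0.7071

0.707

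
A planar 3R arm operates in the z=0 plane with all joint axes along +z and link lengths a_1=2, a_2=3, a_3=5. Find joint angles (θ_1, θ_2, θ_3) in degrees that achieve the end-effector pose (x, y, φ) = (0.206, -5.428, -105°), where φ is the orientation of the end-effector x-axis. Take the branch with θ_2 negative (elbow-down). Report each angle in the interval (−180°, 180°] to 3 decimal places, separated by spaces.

wrist centre = target − a_3·(cos φ, sin φ) = (1.5001, -0.5984)
cos θ_2 = (2.6083−2²−3²)/(2·2·3) = -0.8660; θ_2 = -149.9939° (elbow-down)
β = atan2(-0.5984,1.5001) = -21.7465°; ψ = atan2(-1.5003,-0.5979) = -111.7291°
θ_1 = β − ψ = 89.9827°
θ_3 = φ − θ_1 − θ_2 = -44.9887° (wrapped to (-180°,180°])

89.983 -149.994 -44.989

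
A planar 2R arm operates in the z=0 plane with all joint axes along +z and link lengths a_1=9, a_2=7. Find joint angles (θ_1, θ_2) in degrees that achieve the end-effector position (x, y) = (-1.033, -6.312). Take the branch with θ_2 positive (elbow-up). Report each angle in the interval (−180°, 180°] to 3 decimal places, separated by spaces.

-150.002 134.998

cos θ_2 = (40.9084−9²−7²)/(2·9·7) = -0.7071; θ_2 = 134.9975° (elbow-up)
β = atan2(-6.3120,-1.0330) = -99.2944°; ψ = atan2(4.9500,4.0505) = 50.7071°
θ_1 = β − ψ = -150.0016°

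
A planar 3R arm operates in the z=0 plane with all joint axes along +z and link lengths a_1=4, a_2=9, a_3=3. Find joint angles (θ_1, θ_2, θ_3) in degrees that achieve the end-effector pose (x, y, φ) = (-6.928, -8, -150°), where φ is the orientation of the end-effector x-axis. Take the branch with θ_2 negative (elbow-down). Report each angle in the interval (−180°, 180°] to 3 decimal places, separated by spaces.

-29.997 -120.002 -0.001

wrist centre = target − a_3·(cos φ, sin φ) = (-4.3299, -6.5000)
cos θ_2 = (60.9982−4²−9²)/(2·4·9) = -0.5000; θ_2 = -120.0016° (elbow-down)
β = atan2(-6.5000,-4.3299) = -123.6693°; ψ = atan2(-7.7941,-0.5002) = -93.6722°
θ_1 = β − ψ = -29.9971°
θ_3 = φ − θ_1 − θ_2 = -0.0013° (wrapped to (-180°,180°])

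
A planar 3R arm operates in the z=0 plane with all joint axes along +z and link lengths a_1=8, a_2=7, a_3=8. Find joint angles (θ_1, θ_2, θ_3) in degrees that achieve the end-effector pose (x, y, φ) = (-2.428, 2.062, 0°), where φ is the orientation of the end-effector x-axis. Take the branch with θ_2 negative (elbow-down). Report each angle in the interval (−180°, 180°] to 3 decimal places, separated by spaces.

-149.998 -90.003 -119.999

wrist centre = target − a_3·(cos φ, sin φ) = (-10.4280, 2.0620)
cos θ_2 = (112.9950−8²−7²)/(2·8·7) = -0.0000; θ_2 = -90.0025° (elbow-down)
β = atan2(2.0620,-10.4280) = 168.8148°; ψ = atan2(-7.0000,7.9997) = -41.1870°
θ_1 = β − ψ = 210.0018°
θ_3 = φ − θ_1 − θ_2 = -119.9993° (wrapped to (-180°,180°])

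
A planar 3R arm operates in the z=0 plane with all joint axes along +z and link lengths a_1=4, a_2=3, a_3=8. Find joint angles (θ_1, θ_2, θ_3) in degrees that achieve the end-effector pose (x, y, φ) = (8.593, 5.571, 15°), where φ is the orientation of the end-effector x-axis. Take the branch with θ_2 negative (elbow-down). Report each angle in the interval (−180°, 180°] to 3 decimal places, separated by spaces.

122.211 -119.993 12.782

wrist centre = target − a_3·(cos φ, sin φ) = (0.8656, 3.5004)
cos θ_2 = (13.0024−4²−3²)/(2·4·3) = -0.4999; θ_2 = -119.9934° (elbow-down)
β = atan2(3.5004,0.8656) = 76.1105°; ψ = atan2(-2.5982,2.5003) = -46.1006°
θ_1 = β − ψ = 122.2111°
θ_3 = φ − θ_1 − θ_2 = 12.7823° (wrapped to (-180°,180°])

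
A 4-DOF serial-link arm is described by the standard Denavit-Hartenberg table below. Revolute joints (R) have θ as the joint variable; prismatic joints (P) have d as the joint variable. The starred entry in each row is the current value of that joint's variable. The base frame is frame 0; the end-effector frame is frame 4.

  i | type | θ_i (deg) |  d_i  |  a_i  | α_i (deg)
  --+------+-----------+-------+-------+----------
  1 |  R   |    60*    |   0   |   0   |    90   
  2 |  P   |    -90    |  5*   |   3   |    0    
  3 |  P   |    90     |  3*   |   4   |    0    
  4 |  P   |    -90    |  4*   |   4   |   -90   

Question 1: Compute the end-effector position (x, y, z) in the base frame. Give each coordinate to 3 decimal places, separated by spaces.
after link 1: o_1 = (0.0000, 0.0000, 0.0000)
after link 2: o_2 = (4.3301, -2.5000, -3.0000)
after link 3: o_3 = (8.9282, -0.5359, -3.0000)
after link 4: o_4 = (12.3923, -2.5359, -7.0000)

12.392 -2.536 -7.000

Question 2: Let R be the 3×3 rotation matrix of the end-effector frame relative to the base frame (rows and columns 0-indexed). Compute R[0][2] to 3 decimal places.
End-effector z-axis (col 2 of R) = (0.5000,0.8660,0.0000)
R[0][2] = 0.5000

0.500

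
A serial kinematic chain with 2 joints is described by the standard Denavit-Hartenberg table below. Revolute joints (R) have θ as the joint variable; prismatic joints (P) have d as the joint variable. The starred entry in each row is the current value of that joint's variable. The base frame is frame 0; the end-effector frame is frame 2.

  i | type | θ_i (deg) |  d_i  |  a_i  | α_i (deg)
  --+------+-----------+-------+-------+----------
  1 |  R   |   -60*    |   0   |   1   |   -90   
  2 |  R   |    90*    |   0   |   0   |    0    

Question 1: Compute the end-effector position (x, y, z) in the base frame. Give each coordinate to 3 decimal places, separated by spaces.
0.500 -0.866 0.000

after link 1: o_1 = (0.5000, -0.8660, 0.0000)
after link 2: o_2 = (0.5000, -0.8660, 0.0000)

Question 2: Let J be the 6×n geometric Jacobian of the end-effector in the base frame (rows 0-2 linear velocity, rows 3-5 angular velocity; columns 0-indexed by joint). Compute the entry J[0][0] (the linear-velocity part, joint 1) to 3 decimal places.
0.866

axis z_0 = ẑ; lever o_n−o_0 = (0.5000,-0.8660,0.0000)
cross product → J_v[:, 0] = (0.8660,0.5000,-0.0000)
J_ω[:, 0] = z_0
entry J[0][0] = 0.8660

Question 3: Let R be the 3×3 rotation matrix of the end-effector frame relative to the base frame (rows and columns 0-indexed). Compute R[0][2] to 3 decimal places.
End-effector z-axis (col 2 of R) = (0.8660,0.5000,0.0000)
R[0][2] = 0.8660

0.866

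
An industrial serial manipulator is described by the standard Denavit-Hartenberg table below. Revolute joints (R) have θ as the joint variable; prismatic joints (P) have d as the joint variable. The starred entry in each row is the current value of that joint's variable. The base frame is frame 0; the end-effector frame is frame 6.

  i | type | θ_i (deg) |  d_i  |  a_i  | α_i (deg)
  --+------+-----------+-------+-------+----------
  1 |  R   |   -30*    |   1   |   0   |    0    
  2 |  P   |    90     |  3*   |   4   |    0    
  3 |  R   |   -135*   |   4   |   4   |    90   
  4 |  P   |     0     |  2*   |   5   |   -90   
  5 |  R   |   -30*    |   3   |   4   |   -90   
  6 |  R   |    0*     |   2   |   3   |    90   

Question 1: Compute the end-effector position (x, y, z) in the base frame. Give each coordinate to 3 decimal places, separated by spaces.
after link 1: o_1 = (0.0000, 0.0000, 1.0000)
after link 2: o_2 = (2.0000, 3.4641, 4.0000)
after link 3: o_3 = (3.0353, -0.3996, 8.0000)
after link 4: o_4 = (2.3975, -5.7469, 8.0000)
after link 5: o_5 = (1.3622, -9.6106, 11.0000)
after link 6: o_6 = (2.5176, -13.0260, 11.0000)

2.518 -13.026 11.000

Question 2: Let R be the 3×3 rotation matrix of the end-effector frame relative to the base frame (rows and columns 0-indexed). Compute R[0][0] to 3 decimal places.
End-effector x-axis (col 0 of R) = (-0.2588,-0.9659,0.0000)
R[0][0] = -0.2588

-0.259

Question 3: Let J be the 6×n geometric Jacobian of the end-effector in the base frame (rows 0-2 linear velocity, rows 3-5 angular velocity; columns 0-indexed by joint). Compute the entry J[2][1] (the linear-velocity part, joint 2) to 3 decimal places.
prismatic axis z_1 = (0.0000,0.0000,1.0000)
J_v[:, 1] = z_1; J_ω[:, 1] = (0,0,0)
entry J[2][1] = 1.0000

1.000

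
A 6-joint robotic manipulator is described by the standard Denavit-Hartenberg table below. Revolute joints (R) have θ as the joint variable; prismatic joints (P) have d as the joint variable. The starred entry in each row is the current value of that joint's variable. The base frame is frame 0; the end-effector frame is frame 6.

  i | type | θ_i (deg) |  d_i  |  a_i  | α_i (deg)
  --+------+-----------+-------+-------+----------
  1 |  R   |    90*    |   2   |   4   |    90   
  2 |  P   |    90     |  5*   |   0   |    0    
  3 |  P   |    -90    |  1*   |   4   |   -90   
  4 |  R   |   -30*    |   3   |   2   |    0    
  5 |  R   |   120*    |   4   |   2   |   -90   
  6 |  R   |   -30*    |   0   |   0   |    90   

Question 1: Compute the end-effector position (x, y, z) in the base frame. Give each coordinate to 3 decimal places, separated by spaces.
after link 1: o_1 = (0.0000, 4.0000, 2.0000)
after link 2: o_2 = (5.0000, 4.0000, 2.0000)
after link 3: o_3 = (6.0000, 8.0000, 2.0000)
after link 4: o_4 = (7.0000, 9.7321, 5.0000)
after link 5: o_5 = (5.0000, 9.7321, 9.0000)
after link 6: o_6 = (5.0000, 9.7321, 9.0000)

5.000 9.732 9.000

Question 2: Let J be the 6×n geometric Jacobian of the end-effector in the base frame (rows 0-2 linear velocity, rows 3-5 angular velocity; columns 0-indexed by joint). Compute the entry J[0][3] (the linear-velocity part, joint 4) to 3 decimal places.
-1.732

axis z_3 = (-0.0000,-0.0000,1.0000); lever o_n−o_3 = (-1.0000,1.7321,7.0000)
cross product → J_v[:, 3] = (-1.7321,-1.0000,-0.0000)
J_ω[:, 3] = z_3
entry J[0][3] = -1.7321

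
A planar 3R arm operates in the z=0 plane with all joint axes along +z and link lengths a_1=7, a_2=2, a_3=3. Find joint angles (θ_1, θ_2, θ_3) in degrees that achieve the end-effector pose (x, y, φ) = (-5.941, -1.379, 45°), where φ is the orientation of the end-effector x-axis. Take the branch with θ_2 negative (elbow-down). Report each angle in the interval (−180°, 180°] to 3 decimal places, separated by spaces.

-150.002 -29.981 -135.016

wrist centre = target − a_3·(cos φ, sin φ) = (-8.0623, -3.5003)
cos θ_2 = (77.2533−7²−2²)/(2·7·2) = 0.8662; θ_2 = -29.9814° (elbow-down)
β = atan2(-3.5003,-8.0623) = -156.5315°; ψ = atan2(-0.9994,8.7324) = -6.5292°
θ_1 = β − ψ = -150.0023°
θ_3 = φ − θ_1 − θ_2 = -135.0163° (wrapped to (-180°,180°])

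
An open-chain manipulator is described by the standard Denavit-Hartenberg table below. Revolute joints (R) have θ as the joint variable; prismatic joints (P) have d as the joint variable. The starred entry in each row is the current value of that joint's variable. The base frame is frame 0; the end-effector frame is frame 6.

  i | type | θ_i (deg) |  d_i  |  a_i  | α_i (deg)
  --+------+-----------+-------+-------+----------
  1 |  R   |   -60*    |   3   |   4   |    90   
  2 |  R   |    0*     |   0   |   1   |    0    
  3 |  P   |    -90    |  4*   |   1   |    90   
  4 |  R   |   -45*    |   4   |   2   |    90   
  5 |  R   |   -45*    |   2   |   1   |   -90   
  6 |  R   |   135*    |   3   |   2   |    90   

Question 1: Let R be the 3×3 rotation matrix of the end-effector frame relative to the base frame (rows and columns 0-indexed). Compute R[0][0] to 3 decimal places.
End-effector x-axis (col 0 of R) = (-0.9892,0.0062,-0.1464)
R[0][0] = -0.9892

-0.989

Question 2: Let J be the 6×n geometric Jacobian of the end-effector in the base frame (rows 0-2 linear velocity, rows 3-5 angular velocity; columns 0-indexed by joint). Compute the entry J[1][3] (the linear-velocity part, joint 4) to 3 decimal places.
-1.146

axis z_3 = (-0.5000,0.8660,-0.0000); lever o_n−o_3 = (-0.5040,7.1155,-2.2929)
cross product → J_v[:, 3] = (-1.9857,-1.1464,-3.1213)
J_ω[:, 3] = z_3
entry J[1][3] = -1.1464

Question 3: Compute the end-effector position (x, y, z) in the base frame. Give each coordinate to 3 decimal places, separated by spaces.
-1.468 0.785 -0.293

after link 1: o_1 = (2.0000, -3.4641, 3.0000)
after link 2: o_2 = (2.5000, -4.3301, 3.0000)
after link 3: o_3 = (-0.9641, -6.3301, 2.0000)
after link 4: o_4 = (-1.7394, -2.1589, 0.5858)
after link 5: o_5 = (0.2720, -1.8142, 1.5000)
after link 6: o_6 = (-1.4681, 0.7854, -0.2929)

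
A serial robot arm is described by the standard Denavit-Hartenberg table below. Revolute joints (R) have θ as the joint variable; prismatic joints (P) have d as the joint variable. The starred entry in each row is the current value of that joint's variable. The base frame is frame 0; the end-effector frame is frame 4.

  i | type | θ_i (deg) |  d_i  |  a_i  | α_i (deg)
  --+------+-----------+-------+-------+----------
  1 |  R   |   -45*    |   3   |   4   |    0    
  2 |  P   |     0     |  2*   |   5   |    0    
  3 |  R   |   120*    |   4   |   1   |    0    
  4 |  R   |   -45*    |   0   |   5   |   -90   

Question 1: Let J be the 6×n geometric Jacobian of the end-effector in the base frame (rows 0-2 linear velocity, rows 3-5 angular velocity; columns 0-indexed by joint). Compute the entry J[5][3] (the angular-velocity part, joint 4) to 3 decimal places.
1.000

axis z_3 = (0.0000,0.0000,1.0000); lever o_n−o_3 = (4.3301,2.5000,0.0000)
cross product → J_v[:, 3] = (-2.5000,4.3301,0.0000)
J_ω[:, 3] = z_3
entry J[5][3] = 1.0000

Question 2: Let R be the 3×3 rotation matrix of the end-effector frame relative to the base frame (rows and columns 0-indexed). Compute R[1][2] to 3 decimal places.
0.866

End-effector z-axis (col 2 of R) = (-0.5000,0.8660,0.0000)
R[1][2] = 0.8660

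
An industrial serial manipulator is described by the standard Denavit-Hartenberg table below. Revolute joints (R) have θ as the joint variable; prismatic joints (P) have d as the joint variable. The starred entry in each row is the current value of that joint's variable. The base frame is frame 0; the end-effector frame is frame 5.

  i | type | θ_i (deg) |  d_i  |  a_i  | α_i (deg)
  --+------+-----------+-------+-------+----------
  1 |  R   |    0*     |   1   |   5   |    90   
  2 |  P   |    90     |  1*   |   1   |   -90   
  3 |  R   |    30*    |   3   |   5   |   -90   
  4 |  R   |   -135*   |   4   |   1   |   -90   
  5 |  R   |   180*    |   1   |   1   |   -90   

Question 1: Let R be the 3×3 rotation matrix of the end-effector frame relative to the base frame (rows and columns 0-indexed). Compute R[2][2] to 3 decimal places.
-0.500

End-effector z-axis (col 2 of R) = (-0.0000,0.8660,-0.5000)
R[2][2] = -0.5000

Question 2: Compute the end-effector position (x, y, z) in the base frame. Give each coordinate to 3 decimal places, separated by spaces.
after link 1: o_1 = (5.0000, 0.0000, 1.0000)
after link 2: o_2 = (5.0000, -1.0000, 2.0000)
after link 3: o_3 = (2.0000, 1.5000, 6.3301)
after link 4: o_4 = (1.2929, 4.6105, 3.7178)
after link 5: o_5 = (1.2929, 5.3177, 4.9425)

1.293 5.318 4.942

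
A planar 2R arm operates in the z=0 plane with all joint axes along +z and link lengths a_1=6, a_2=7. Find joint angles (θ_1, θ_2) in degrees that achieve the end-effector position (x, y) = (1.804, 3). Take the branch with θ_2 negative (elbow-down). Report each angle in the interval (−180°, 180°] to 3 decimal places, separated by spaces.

cos θ_2 = (12.2544−6²−7²)/(2·6·7) = -0.8660; θ_2 = -149.9992° (elbow-down)
β = atan2(3.0000,1.8040) = 58.9801°; ψ = atan2(-3.5001,-0.0621) = -91.0170°
θ_1 = β − ψ = 149.9971°

149.997 -149.999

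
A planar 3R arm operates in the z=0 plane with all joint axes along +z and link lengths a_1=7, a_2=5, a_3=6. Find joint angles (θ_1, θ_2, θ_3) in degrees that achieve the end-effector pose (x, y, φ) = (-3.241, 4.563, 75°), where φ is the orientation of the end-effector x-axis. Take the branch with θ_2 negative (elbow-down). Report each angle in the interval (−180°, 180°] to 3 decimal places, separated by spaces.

-119.999 -135.002 -29.999

wrist centre = target − a_3·(cos φ, sin φ) = (-4.7939, -1.2326)
cos θ_2 = (24.5008−7²−5²)/(2·7·5) = -0.7071; θ_2 = -135.0020° (elbow-down)
β = atan2(-1.2326,-4.7939) = -165.5811°; ψ = atan2(-3.5354,3.4643) = -45.5817°
θ_1 = β − ψ = -119.9994°
θ_3 = φ − θ_1 − θ_2 = -29.9986° (wrapped to (-180°,180°])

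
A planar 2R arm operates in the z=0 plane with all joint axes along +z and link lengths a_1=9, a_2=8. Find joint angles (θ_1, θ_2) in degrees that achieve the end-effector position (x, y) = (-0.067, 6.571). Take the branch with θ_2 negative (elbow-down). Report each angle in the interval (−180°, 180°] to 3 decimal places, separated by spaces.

150.001 -134.997

cos θ_2 = (43.1825−9²−8²)/(2·9·8) = -0.7071; θ_2 = -134.9967° (elbow-down)
β = atan2(6.5710,-0.0670) = 90.5842°; ψ = atan2(-5.6572,3.3435) = -59.4163°
θ_1 = β − ψ = 150.0005°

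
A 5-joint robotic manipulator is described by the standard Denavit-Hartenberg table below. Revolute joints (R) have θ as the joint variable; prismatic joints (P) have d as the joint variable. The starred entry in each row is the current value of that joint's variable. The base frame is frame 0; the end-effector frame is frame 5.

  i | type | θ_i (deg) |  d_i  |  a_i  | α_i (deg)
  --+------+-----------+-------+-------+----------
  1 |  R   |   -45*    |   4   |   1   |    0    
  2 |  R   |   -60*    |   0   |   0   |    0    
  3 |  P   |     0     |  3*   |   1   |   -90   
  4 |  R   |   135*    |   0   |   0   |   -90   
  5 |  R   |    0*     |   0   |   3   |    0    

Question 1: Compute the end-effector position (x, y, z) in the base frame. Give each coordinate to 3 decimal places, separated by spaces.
after link 1: o_1 = (0.7071, -0.7071, 4.0000)
after link 2: o_2 = (0.7071, -0.7071, 4.0000)
after link 3: o_3 = (0.4483, -1.6730, 7.0000)
after link 4: o_4 = (0.4483, -1.6730, 7.0000)
after link 5: o_5 = (0.9973, 0.3760, 4.8787)

0.997 0.376 4.879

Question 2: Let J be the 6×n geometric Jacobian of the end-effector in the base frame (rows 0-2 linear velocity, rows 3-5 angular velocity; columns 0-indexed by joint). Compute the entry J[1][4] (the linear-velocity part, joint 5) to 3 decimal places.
0.776

axis z_4 = (0.1830,0.6830,0.7071); lever o_n−o_4 = (0.5490,2.0490,-2.1213)
cross product → J_v[:, 4] = (-2.8978,0.7765,-0.0000)
J_ω[:, 4] = z_4
entry J[1][4] = 0.7765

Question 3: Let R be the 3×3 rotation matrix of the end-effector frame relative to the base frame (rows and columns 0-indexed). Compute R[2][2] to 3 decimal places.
0.707

End-effector z-axis (col 2 of R) = (0.1830,0.6830,0.7071)
R[2][2] = 0.7071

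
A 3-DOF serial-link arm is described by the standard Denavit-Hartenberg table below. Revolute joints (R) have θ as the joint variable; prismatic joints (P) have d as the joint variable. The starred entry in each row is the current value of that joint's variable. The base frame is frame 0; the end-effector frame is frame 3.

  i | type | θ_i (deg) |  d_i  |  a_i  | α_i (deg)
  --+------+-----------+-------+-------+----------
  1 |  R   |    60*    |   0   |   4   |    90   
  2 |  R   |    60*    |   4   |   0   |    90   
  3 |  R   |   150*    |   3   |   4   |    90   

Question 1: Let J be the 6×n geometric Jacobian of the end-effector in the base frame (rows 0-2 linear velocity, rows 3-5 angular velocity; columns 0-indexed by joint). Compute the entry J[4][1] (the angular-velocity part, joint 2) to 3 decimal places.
-0.500

axis z_1 = (0.8660,-0.5000,0.0000); lever o_n−o_1 = (5.6292,-2.2500,-4.5000)
cross product → J_v[:, 1] = (2.2500,3.8971,0.8660)
J_ω[:, 1] = z_1
entry J[4][1] = -0.5000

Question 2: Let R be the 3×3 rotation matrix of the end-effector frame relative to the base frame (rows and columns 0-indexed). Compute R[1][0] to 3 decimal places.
-0.625

End-effector x-axis (col 0 of R) = (0.2165,-0.6250,-0.7500)
R[1][0] = -0.6250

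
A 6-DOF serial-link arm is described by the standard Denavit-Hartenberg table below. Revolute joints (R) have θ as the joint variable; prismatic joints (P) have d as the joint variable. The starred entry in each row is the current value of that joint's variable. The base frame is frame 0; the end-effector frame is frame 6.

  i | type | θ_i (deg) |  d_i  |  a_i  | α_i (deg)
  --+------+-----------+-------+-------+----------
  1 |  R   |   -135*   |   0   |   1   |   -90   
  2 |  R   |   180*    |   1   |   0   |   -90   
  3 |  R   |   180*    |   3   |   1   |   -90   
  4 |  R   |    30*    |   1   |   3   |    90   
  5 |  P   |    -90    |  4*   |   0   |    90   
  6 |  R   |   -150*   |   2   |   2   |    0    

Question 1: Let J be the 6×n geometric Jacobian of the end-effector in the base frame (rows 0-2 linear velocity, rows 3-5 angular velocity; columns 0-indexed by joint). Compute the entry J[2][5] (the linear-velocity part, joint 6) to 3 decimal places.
axis z_5 = (0.6124,0.6124,0.5000); lever o_n−o_5 = (2.8030,0.3536,0.1340)
cross product → J_v[:, 5] = (-0.0947,1.3195,-1.5000)
J_ω[:, 5] = z_5
entry J[2][5] = -1.5000

-1.500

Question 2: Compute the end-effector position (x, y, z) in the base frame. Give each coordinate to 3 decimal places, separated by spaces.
after link 1: o_1 = (-0.7071, -0.7071, 0.0000)
after link 2: o_2 = (0.0000, -1.4142, 0.0000)
after link 3: o_3 = (-0.7071, -2.1213, 3.0000)
after link 4: o_4 = (-1.8371, -4.6655, 1.5000)
after link 5: o_5 = (-3.2513, -6.0798, 4.9641)
after link 6: o_6 = (-0.4483, -5.7262, 5.0981)

-0.448 -5.726 5.098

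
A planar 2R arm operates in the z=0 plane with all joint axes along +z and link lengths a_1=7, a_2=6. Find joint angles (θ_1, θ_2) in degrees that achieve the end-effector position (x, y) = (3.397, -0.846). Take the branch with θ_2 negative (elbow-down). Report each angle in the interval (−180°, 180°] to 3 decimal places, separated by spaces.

44.998 -149.998

cos θ_2 = (12.2553−7²−6²)/(2·7·6) = -0.8660; θ_2 = -149.9980° (elbow-down)
β = atan2(-0.8460,3.3970) = -13.9846°; ψ = atan2(-3.0002,1.8040) = -58.9823°
θ_1 = β − ψ = 44.9977°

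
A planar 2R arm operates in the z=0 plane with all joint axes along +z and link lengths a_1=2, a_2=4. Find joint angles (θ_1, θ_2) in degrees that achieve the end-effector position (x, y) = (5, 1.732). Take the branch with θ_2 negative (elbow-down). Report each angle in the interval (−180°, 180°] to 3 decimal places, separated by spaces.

cos θ_2 = (27.9998−2²−4²)/(2·2·4) = 0.5000; θ_2 = -60.0007° (elbow-down)
β = atan2(1.7320,5.0000) = 19.1061°; ψ = atan2(-3.4641,4.0000) = -40.8939°
θ_1 = β − ψ = 60.0000°

60.000 -60.001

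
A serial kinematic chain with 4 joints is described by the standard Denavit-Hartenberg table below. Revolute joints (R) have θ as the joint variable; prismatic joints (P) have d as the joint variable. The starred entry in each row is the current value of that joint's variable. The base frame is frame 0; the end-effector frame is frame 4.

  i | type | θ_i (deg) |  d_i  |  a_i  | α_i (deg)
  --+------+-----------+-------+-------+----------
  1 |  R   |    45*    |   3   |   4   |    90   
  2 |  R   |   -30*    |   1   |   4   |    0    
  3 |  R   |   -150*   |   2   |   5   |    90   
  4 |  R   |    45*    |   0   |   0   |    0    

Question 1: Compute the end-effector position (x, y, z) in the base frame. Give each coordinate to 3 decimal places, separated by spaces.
after link 1: o_1 = (2.8284, 2.8284, 3.0000)
after link 2: o_2 = (5.9850, 4.5708, 1.0000)
after link 3: o_3 = (3.8637, -0.3789, 1.0000)
after link 4: o_4 = (3.8637, -0.3789, 1.0000)

3.864 -0.379 1.000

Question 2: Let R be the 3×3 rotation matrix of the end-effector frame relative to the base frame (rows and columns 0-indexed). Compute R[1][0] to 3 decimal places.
End-effector x-axis (col 0 of R) = (-0.0000,-1.0000,0.0000)
R[1][0] = -1.0000

-1.000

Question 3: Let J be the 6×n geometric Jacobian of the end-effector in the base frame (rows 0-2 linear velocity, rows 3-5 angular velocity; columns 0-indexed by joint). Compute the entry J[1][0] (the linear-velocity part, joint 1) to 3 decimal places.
axis z_0 = ẑ; lever o_n−o_0 = (3.8637,-0.3789,1.0000)
cross product → J_v[:, 0] = (0.3789,3.8637,-0.0000)
J_ω[:, 0] = z_0
entry J[1][0] = 3.8637

3.864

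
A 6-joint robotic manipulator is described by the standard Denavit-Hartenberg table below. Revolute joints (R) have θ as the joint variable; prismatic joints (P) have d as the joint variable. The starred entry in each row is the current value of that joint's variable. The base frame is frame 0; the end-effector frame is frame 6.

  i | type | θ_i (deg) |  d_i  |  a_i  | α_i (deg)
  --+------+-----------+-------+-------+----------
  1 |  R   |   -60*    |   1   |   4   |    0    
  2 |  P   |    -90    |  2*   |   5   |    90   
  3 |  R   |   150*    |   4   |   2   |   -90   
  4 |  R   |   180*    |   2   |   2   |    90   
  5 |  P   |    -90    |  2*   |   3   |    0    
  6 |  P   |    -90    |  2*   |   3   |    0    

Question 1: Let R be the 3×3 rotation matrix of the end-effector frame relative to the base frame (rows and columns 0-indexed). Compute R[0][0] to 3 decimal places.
0.750

End-effector x-axis (col 0 of R) = (0.7500,0.4330,0.5000)
R[0][0] = 0.7500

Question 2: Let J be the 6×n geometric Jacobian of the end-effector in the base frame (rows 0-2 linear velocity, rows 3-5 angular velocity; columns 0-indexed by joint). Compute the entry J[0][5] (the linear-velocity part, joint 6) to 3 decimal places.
prismatic axis z_5 = (0.5000,-0.8660,-0.0000)
J_v[:, 5] = z_5; J_ω[:, 5] = (0,0,0)
entry J[0][5] = 0.5000

0.500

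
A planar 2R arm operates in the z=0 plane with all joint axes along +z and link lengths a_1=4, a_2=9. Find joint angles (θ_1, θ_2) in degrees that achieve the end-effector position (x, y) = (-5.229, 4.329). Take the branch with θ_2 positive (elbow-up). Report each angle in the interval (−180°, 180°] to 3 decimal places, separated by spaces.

cos θ_2 = (46.0827−4²−9²)/(2·4·9) = -0.7072; θ_2 = 135.0063° (elbow-up)
β = atan2(4.3290,-5.2290) = 140.3792°; ψ = atan2(6.3633,-2.3647) = 110.3857°
θ_1 = β − ψ = 29.9935°

29.994 135.006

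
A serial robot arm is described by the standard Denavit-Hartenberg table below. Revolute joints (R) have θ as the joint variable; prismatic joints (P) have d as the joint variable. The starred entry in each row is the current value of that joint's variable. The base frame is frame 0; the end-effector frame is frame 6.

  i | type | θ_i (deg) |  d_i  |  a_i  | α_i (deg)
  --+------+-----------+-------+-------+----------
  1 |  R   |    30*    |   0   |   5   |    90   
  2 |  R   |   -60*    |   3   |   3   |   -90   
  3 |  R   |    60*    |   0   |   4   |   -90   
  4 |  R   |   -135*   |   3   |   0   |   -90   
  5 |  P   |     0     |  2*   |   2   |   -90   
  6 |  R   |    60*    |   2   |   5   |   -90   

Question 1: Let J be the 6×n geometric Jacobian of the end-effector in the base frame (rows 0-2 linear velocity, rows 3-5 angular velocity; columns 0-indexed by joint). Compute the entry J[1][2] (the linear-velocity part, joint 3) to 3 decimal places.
-1.055

axis z_2 = (0.7500,0.4330,0.5000); lever o_n−o_2 = (0.7054,0.1550,1.8764)
cross product → J_v[:, 2] = (0.7350,-1.0546,-0.1892)
J_ω[:, 2] = z_2
entry J[1][2] = -1.0546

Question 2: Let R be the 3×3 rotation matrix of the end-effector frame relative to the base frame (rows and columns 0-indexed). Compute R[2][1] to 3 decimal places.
End-effector y-axis (col 1 of R) = (-0.6250,0.2165,0.7500)
R[2][1] = 0.7500

0.750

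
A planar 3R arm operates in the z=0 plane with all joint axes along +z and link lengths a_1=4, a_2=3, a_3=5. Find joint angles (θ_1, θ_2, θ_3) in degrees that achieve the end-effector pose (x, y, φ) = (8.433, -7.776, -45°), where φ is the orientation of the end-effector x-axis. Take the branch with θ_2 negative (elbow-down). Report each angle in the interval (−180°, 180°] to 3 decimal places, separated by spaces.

-21.769 -45.013 21.782

wrist centre = target − a_3·(cos φ, sin φ) = (4.8975, -4.2405)
cos θ_2 = (41.9667−4²−3²)/(2·4·3) = 0.7069; θ_2 = -45.0129° (elbow-down)
β = atan2(-4.2405,4.8975) = -40.8876°; ψ = atan2(-2.1218,6.1208) = -19.1190°
θ_1 = β − ψ = -21.7687°
θ_3 = φ − θ_1 − θ_2 = 21.7816° (wrapped to (-180°,180°])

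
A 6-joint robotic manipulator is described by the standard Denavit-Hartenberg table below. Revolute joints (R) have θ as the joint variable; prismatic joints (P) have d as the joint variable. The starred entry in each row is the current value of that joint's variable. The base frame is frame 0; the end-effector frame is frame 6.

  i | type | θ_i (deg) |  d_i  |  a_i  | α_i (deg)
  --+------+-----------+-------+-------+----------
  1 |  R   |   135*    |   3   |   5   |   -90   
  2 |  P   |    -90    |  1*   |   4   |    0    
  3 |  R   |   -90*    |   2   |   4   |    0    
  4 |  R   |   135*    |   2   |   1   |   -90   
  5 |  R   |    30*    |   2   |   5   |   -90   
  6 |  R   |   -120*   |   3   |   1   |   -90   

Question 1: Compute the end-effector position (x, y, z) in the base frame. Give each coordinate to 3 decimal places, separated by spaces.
-3.946 3.731 7.376

after link 1: o_1 = (-3.5355, 3.5355, 3.0000)
after link 2: o_2 = (-4.2426, 2.8284, 7.0000)
after link 3: o_3 = (-2.8284, -1.4142, 7.0000)
after link 4: o_4 = (-4.7426, -2.3284, 7.7071)
after link 5: o_5 = (-6.1399, 2.6044, 9.3548)
after link 6: o_6 = (-3.9461, 3.7313, 7.3755)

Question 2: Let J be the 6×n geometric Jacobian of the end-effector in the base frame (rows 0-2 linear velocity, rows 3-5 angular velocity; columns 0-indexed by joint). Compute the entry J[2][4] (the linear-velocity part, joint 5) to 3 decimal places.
-3.428

axis z_4 = (-0.5000,0.5000,-0.7071); lever o_n−o_4 = (0.7965,6.0597,-0.3316)
cross product → J_v[:, 4] = (4.1191,-0.7290,-3.4281)
J_ω[:, 4] = z_4
entry J[2][4] = -3.4281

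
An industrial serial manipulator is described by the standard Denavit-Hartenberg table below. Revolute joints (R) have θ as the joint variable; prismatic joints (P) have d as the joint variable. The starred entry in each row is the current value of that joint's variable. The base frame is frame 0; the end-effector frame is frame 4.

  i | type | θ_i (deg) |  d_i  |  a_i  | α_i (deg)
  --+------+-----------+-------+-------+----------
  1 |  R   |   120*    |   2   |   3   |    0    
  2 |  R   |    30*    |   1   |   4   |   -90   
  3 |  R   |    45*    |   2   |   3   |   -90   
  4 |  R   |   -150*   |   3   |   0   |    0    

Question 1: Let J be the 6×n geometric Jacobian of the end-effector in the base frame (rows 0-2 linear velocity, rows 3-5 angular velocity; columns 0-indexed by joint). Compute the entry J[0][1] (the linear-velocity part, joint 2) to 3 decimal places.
axis z_1 = (0.0000,0.0000,1.0000); lever o_n−o_1 = (-4.4641,0.2679,-3.2426)
cross product → J_v[:, 1] = (-0.2679,-4.4641,0.0000)
J_ω[:, 1] = z_1
entry J[0][1] = -0.2679

-0.268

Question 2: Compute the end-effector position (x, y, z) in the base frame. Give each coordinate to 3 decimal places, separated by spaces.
after link 1: o_1 = (-1.5000, 2.5981, 2.0000)
after link 2: o_2 = (-4.9641, 4.5981, 3.0000)
after link 3: o_3 = (-7.8012, 3.9267, 0.8787)
after link 4: o_4 = (-5.9641, 2.8660, -1.2426)

-5.964 2.866 -1.243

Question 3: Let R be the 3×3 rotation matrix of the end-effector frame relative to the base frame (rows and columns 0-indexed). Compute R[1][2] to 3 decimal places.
End-effector z-axis (col 2 of R) = (0.6124,-0.3536,-0.7071)
R[1][2] = -0.3536

-0.354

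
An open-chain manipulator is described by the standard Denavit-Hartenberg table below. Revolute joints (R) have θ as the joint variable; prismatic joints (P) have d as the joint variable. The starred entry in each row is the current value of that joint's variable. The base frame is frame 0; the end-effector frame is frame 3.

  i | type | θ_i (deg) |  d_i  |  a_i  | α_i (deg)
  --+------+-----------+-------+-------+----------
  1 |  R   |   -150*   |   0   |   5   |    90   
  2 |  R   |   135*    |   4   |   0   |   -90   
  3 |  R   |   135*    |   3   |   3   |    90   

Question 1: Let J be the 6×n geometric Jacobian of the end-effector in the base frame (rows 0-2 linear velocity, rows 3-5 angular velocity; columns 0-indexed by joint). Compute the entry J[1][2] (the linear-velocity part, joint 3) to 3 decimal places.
1.087

axis z_2 = (0.6124,0.3536,-0.7071); lever o_n−o_2 = (1.5987,-1.5265,-3.6213)
cross product → J_v[:, 2] = (-2.3597,1.0871,-1.5000)
J_ω[:, 2] = z_2
entry J[1][2] = 1.0871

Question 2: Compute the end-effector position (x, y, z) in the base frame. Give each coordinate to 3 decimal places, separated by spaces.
after link 1: o_1 = (-4.3301, -2.5000, 0.0000)
after link 2: o_2 = (-6.3301, 0.9641, 0.0000)
after link 3: o_3 = (-4.7314, -0.5624, -3.6213)

-4.731 -0.562 -3.621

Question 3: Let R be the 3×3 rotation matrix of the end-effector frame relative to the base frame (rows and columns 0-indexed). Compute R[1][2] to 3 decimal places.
End-effector z-axis (col 2 of R) = (0.7866,-0.3624,0.5000)
R[1][2] = -0.3624

-0.362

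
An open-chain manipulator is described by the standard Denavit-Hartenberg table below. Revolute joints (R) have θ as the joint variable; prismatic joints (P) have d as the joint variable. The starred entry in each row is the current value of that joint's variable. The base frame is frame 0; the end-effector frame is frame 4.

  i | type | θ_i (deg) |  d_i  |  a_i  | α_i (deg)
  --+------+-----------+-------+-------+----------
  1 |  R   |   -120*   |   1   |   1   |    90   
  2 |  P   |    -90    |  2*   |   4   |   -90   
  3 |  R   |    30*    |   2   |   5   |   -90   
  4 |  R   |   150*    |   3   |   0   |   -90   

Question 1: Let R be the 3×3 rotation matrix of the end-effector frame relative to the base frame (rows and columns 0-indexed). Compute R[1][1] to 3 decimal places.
0.433

End-effector y-axis (col 1 of R) = (-0.7500,0.4330,-0.5000)
R[1][1] = 0.4330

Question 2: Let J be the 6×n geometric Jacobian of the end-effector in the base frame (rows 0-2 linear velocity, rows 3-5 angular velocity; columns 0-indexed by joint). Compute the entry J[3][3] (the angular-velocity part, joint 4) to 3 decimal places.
axis z_3 = (0.7500,-0.4330,0.5000); lever o_n−o_3 = (2.2500,-1.2990,1.5000)
cross product → J_v[:, 3] = (0.0000,0.0000,-0.0000)
J_ω[:, 3] = z_3
entry J[3][3] = 0.7500

0.750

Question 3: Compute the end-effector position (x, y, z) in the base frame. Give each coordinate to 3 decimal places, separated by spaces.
1.183 -4.147 -5.830

after link 1: o_1 = (-0.5000, -0.8660, 1.0000)
after link 2: o_2 = (-2.2321, 0.1340, -3.0000)
after link 3: o_3 = (-1.0670, -2.8481, -7.3301)
after link 4: o_4 = (1.1830, -4.1471, -5.8301)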